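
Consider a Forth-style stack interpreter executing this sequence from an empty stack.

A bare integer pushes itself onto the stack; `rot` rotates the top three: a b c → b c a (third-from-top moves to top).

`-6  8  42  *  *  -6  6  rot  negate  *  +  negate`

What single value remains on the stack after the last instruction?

-12090

-6     -> [-6]
8      -> [-6, 8]
42     -> [-6, 8, 42]
*      -> [-6, 336]
*      -> [-2016]
-6     -> [-2016, -6]
6      -> [-2016, -6, 6]
rot    -> [-6, 6, -2016]
negate -> [-6, 6, 2016]
*      -> [-6, 12096]
+      -> [12090]
negate -> [-12090]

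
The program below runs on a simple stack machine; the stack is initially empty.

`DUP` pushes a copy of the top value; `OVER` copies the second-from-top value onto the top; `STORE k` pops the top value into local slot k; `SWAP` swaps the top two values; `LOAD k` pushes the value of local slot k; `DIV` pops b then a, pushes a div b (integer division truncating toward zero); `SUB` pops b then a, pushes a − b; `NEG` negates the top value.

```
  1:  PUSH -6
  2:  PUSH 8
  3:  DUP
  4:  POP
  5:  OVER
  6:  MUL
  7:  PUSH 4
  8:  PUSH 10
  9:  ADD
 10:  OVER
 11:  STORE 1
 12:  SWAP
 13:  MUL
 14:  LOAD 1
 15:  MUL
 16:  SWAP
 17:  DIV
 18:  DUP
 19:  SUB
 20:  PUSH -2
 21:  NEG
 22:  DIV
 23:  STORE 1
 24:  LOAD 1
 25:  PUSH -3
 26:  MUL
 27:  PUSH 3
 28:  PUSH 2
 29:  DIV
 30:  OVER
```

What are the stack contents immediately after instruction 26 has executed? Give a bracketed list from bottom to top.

[0]

PUSH -6  [-6]
PUSH 8   [-6, 8]
DUP      [-6, 8, 8]
POP      [-6, 8]
OVER     [-6, 8, -6]
MUL      [-6, -48]
PUSH 4   [-6, -48, 4]
PUSH 10  [-6, -48, 4, 10]
ADD      [-6, -48, 14]
OVER     [-6, -48, 14, -48]
STORE 1  [-6, -48, 14]
SWAP     [-6, 14, -48]
MUL      [-6, -672]
LOAD 1   [-6, -672, -48]
MUL      [-6, 32256]
SWAP     [32256, -6]
DIV      [-5376]
DUP      [-5376, -5376]
SUB      [0]
PUSH -2  [0, -2]
NEG      [0, 2]
DIV      [0]
STORE 1  []
LOAD 1   [0]
PUSH -3  [0, -3]
MUL      [0]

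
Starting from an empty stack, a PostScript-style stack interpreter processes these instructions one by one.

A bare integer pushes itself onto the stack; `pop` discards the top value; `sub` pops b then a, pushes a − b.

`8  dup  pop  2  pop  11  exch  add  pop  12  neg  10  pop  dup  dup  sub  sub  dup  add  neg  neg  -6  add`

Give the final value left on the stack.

8    → [8]
dup  → [8, 8]
pop  → [8]
2    → [8, 2]
pop  → [8]
11   → [8, 11]
exch → [11, 8]
add  → [19]
pop  → []
12   → [12]
neg  → [-12]
10   → [-12, 10]
pop  → [-12]
dup  → [-12, -12]
dup  → [-12, -12, -12]
sub  → [-12, 0]
sub  → [-12]
dup  → [-12, -12]
add  → [-24]
neg  → [24]
neg  → [-24]
-6   → [-24, -6]
add  → [-30]

-30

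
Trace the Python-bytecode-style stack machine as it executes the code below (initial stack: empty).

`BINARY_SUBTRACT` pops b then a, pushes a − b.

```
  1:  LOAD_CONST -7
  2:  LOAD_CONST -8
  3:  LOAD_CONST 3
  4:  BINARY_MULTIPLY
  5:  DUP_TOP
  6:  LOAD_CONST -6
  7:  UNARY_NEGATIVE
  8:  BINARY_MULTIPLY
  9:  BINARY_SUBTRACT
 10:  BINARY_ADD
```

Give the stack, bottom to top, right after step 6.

LOAD_CONST -7   : -7
LOAD_CONST -8   : -7 -8
LOAD_CONST 3    : -7 -8 3
BINARY_MULTIPLY : -7 -24
DUP_TOP         : -7 -24 -24
LOAD_CONST -6   : -7 -24 -24 -6

[-7, -24, -24, -6]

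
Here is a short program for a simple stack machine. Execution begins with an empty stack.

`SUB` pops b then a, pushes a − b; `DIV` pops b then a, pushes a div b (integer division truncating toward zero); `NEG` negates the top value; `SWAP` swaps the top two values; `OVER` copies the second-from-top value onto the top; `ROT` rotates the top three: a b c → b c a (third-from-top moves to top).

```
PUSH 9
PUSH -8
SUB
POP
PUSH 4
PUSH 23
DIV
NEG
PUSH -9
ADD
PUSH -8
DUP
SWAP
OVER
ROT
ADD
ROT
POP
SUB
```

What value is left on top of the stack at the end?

8

PUSH 9   [9]
PUSH -8  [9, -8]
SUB      [17]
POP      []
PUSH 4   [4]
PUSH 23  [4, 23]
DIV      [0]
NEG      [0]
PUSH -9  [0, -9]
ADD      [-9]
PUSH -8  [-9, -8]
DUP      [-9, -8, -8]
SWAP     [-9, -8, -8]
OVER     [-9, -8, -8, -8]
ROT      [-9, -8, -8, -8]
ADD      [-9, -8, -16]
ROT      [-8, -16, -9]
POP      [-8, -16]
SUB      [8]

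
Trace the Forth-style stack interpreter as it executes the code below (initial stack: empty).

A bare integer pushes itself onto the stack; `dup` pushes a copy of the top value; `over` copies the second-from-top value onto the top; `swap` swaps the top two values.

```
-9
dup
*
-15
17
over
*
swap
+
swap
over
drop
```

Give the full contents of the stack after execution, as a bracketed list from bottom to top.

-9   -> [-9]
dup  -> [-9, -9]
*    -> [81]
-15  -> [81, -15]
17   -> [81, -15, 17]
over -> [81, -15, 17, -15]
*    -> [81, -15, -255]
swap -> [81, -255, -15]
+    -> [81, -270]
swap -> [-270, 81]
over -> [-270, 81, -270]
drop -> [-270, 81]

[-270, 81]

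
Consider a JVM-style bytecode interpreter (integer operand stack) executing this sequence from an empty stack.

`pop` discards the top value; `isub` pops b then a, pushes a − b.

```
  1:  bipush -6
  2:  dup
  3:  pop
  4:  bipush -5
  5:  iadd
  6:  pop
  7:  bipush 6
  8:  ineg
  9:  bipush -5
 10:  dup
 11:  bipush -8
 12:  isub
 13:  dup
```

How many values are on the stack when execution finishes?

4

bipush -6 : -6
dup       : -6 -6
pop       : -6
bipush -5 : -6 -5
iadd      : -11
pop       : (empty)
bipush 6  : 6
ineg      : -6
bipush -5 : -6 -5
dup       : -6 -5 -5
bipush -8 : -6 -5 -5 -8
isub      : -6 -5 3
dup       : -6 -5 3 3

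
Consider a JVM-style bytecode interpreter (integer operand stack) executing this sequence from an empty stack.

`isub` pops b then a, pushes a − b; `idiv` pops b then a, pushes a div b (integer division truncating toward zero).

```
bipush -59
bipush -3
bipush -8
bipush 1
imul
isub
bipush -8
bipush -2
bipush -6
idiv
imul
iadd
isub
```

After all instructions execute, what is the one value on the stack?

bipush -59 -> [-59]
bipush -3  -> [-59, -3]
bipush -8  -> [-59, -3, -8]
bipush 1   -> [-59, -3, -8, 1]
imul       -> [-59, -3, -8]
isub       -> [-59, 5]
bipush -8  -> [-59, 5, -8]
bipush -2  -> [-59, 5, -8, -2]
bipush -6  -> [-59, 5, -8, -2, -6]
idiv       -> [-59, 5, -8, 0]
imul       -> [-59, 5, 0]
iadd       -> [-59, 5]
isub       -> [-64]

-64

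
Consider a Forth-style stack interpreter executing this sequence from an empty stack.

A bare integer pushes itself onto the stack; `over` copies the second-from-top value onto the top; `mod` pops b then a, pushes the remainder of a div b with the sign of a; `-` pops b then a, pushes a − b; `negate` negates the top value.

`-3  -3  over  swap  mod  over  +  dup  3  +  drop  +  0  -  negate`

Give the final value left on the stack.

-3      [-3]
-3      [-3, -3]
over    [-3, -3, -3]
swap    [-3, -3, -3]
mod     [-3, 0]
over    [-3, 0, -3]
+       [-3, -3]
dup     [-3, -3, -3]
3       [-3, -3, -3, 3]
+       [-3, -3, 0]
drop    [-3, -3]
+       [-6]
0       [-6, 0]
-       [-6]
negate  [6]

6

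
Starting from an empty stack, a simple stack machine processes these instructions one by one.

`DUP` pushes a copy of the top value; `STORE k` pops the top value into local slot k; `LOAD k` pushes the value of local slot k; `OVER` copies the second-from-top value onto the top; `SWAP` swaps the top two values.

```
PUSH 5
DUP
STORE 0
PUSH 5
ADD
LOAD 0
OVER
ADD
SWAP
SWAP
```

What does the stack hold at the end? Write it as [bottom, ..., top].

[10, 15]

PUSH 5   [5]
DUP      [5, 5]
STORE 0  [5]
PUSH 5   [5, 5]
ADD      [10]
LOAD 0   [10, 5]
OVER     [10, 5, 10]
ADD      [10, 15]
SWAP     [15, 10]
SWAP     [10, 15]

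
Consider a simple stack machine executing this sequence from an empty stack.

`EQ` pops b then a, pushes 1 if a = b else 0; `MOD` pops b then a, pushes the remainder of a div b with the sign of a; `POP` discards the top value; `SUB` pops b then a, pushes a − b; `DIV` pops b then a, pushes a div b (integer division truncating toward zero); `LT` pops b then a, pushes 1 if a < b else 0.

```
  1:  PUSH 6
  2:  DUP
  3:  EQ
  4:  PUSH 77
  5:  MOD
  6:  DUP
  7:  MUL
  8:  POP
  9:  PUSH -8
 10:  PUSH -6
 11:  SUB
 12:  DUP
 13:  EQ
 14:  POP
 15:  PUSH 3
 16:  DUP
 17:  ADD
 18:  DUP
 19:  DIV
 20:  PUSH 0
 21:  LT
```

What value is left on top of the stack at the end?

PUSH 6  -> [6]
DUP     -> [6, 6]
EQ      -> [1]
PUSH 77 -> [1, 77]
MOD     -> [1]
DUP     -> [1, 1]
MUL     -> [1]
POP     -> []
PUSH -8 -> [-8]
PUSH -6 -> [-8, -6]
SUB     -> [-2]
DUP     -> [-2, -2]
EQ      -> [1]
POP     -> []
PUSH 3  -> [3]
DUP     -> [3, 3]
ADD     -> [6]
DUP     -> [6, 6]
DIV     -> [1]
PUSH 0  -> [1, 0]
LT      -> [0]

0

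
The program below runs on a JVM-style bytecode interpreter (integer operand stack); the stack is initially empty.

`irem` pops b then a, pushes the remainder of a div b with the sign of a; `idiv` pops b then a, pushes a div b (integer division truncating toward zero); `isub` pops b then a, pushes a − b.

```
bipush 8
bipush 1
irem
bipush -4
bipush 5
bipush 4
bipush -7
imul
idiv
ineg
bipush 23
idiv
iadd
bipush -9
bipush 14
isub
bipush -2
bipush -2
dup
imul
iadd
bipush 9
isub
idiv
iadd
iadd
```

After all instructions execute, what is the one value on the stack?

bipush 8  : [8]
bipush 1  : [8, 1]
irem      : [0]
bipush -4 : [0, -4]
bipush 5  : [0, -4, 5]
bipush 4  : [0, -4, 5, 4]
bipush -7 : [0, -4, 5, 4, -7]
imul      : [0, -4, 5, -28]
idiv      : [0, -4, 0]
ineg      : [0, -4, 0]
bipush 23 : [0, -4, 0, 23]
idiv      : [0, -4, 0]
iadd      : [0, -4]
bipush -9 : [0, -4, -9]
bipush 14 : [0, -4, -9, 14]
isub      : [0, -4, -23]
bipush -2 : [0, -4, -23, -2]
bipush -2 : [0, -4, -23, -2, -2]
dup       : [0, -4, -23, -2, -2, -2]
imul      : [0, -4, -23, -2, 4]
iadd      : [0, -4, -23, 2]
bipush 9  : [0, -4, -23, 2, 9]
isub      : [0, -4, -23, -7]
idiv      : [0, -4, 3]
iadd      : [0, -1]
iadd      : [-1]

-1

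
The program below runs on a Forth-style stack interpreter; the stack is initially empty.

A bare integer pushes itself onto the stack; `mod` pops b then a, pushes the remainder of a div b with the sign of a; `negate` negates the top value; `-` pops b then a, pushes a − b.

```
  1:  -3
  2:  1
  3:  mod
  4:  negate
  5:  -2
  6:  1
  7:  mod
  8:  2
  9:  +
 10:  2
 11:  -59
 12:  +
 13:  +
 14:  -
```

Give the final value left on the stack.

-3     -> -3
1      -> -3 1
mod    -> 0
negate -> 0
-2     -> 0 -2
1      -> 0 -2 1
mod    -> 0 0
2      -> 0 0 2
+      -> 0 2
2      -> 0 2 2
-59    -> 0 2 2 -59
+      -> 0 2 -57
+      -> 0 -55
-      -> 55

55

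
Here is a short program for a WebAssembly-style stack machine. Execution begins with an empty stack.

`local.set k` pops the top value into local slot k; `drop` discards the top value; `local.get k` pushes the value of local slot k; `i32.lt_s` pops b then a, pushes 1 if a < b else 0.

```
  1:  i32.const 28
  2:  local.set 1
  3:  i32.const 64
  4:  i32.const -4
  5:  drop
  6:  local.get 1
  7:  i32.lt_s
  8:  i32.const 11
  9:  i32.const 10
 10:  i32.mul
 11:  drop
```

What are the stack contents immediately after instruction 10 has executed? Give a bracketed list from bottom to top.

[0, 110]

i32.const 28 : 28
local.set 1  : (empty)
i32.const 64 : 64
i32.const -4 : 64 -4
drop         : 64
local.get 1  : 64 28
i32.lt_s     : 0
i32.const 11 : 0 11
i32.const 10 : 0 11 10
i32.mul      : 0 110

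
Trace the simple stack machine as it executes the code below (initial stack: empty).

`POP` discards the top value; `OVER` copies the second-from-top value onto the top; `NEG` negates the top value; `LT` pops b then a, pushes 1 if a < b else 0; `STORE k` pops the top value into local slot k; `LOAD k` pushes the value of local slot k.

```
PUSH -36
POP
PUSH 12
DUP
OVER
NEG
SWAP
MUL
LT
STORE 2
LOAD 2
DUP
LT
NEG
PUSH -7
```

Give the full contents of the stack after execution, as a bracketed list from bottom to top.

PUSH -36 -> [-36]
POP      -> []
PUSH 12  -> [12]
DUP      -> [12, 12]
OVER     -> [12, 12, 12]
NEG      -> [12, 12, -12]
SWAP     -> [12, -12, 12]
MUL      -> [12, -144]
LT       -> [0]
STORE 2  -> []
LOAD 2   -> [0]
DUP      -> [0, 0]
LT       -> [0]
NEG      -> [0]
PUSH -7  -> [0, -7]

[0, -7]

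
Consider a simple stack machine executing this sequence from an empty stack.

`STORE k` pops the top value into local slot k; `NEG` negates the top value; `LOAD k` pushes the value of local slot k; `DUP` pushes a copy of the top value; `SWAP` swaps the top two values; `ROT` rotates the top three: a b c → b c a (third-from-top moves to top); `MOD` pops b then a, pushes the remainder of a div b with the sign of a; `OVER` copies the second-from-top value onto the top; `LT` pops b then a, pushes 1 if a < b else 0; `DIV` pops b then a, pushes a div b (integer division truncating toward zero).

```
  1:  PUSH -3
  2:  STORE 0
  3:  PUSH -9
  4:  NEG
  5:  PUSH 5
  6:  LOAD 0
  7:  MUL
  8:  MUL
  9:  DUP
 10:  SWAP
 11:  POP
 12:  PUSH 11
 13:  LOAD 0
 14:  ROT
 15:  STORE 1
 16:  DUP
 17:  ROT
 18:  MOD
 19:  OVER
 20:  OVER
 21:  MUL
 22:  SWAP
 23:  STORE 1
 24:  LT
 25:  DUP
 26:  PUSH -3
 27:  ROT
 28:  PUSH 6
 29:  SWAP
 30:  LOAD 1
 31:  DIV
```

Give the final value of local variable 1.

PUSH -3  -3
STORE 0  (empty)
PUSH -9  -9
NEG      9
PUSH 5   9 5
LOAD 0   9 5 -3
MUL      9 -15
MUL      -135
DUP      -135 -135
SWAP     -135 -135
POP      -135
PUSH 11  -135 11
LOAD 0   -135 11 -3
ROT      11 -3 -135
STORE 1  11 -3
DUP      11 -3 -3
ROT      -3 -3 11
MOD      -3 -3
OVER     -3 -3 -3
OVER     -3 -3 -3 -3
MUL      -3 -3 9
SWAP     -3 9 -3
STORE 1  -3 9
LT       1
DUP      1 1
PUSH -3  1 1 -3
ROT      1 -3 1
PUSH 6   1 -3 1 6
SWAP     1 -3 6 1
LOAD 1   1 -3 6 1 -3
DIV      1 -3 6 0

-3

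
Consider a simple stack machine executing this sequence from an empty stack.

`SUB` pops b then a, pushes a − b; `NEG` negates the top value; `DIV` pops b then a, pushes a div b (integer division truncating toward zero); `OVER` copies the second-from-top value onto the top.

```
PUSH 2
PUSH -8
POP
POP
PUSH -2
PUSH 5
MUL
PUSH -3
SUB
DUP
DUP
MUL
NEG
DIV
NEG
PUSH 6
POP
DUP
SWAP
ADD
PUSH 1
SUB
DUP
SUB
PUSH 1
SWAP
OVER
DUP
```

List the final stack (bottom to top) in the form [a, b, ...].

PUSH 2   [2]
PUSH -8  [2, -8]
POP      [2]
POP      []
PUSH -2  [-2]
PUSH 5   [-2, 5]
MUL      [-10]
PUSH -3  [-10, -3]
SUB      [-7]
DUP      [-7, -7]
DUP      [-7, -7, -7]
MUL      [-7, 49]
NEG      [-7, -49]
DIV      [0]
NEG      [0]
PUSH 6   [0, 6]
POP      [0]
DUP      [0, 0]
SWAP     [0, 0]
ADD      [0]
PUSH 1   [0, 1]
SUB      [-1]
DUP      [-1, -1]
SUB      [0]
PUSH 1   [0, 1]
SWAP     [1, 0]
OVER     [1, 0, 1]
DUP      [1, 0, 1, 1]

[1, 0, 1, 1]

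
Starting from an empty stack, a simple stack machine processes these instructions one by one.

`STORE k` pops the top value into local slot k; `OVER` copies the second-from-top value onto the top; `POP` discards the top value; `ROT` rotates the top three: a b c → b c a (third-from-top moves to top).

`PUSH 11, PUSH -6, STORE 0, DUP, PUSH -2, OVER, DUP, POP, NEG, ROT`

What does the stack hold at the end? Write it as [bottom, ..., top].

[11, -2, -11, 11]

PUSH 11  11
PUSH -6  11 -6
STORE 0  11
DUP      11 11
PUSH -2  11 11 -2
OVER     11 11 -2 11
DUP      11 11 -2 11 11
POP      11 11 -2 11
NEG      11 11 -2 -11
ROT      11 -2 -11 11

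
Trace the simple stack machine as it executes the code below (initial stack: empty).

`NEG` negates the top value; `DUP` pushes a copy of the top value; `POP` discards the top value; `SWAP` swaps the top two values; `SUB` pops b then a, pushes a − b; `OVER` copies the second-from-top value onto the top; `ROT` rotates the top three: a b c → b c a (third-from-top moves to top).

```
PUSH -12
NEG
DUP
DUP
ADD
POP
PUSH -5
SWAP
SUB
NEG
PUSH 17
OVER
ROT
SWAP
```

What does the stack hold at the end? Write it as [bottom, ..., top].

PUSH -12 : -12
NEG      : 12
DUP      : 12 12
DUP      : 12 12 12
ADD      : 12 24
POP      : 12
PUSH -5  : 12 -5
SWAP     : -5 12
SUB      : -17
NEG      : 17
PUSH 17  : 17 17
OVER     : 17 17 17
ROT      : 17 17 17
SWAP     : 17 17 17

[17, 17, 17]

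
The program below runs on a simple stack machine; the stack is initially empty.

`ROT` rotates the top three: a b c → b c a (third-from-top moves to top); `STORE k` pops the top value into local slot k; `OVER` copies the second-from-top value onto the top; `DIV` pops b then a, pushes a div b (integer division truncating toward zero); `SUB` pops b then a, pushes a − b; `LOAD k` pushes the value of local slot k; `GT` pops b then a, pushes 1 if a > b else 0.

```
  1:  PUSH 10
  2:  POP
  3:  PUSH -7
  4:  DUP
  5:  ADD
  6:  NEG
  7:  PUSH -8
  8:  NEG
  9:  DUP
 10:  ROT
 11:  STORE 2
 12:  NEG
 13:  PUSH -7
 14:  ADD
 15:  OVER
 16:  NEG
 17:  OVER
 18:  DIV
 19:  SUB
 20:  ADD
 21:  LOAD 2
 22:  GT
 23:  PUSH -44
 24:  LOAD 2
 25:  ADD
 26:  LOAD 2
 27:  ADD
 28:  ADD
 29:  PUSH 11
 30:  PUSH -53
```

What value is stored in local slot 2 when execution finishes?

14

PUSH 10  : [10]
POP      : []
PUSH -7  : [-7]
DUP      : [-7, -7]
ADD      : [-14]
NEG      : [14]
PUSH -8  : [14, -8]
NEG      : [14, 8]
DUP      : [14, 8, 8]
ROT      : [8, 8, 14]
STORE 2  : [8, 8]
NEG      : [8, -8]
PUSH -7  : [8, -8, -7]
ADD      : [8, -15]
OVER     : [8, -15, 8]
NEG      : [8, -15, -8]
OVER     : [8, -15, -8, -15]
DIV      : [8, -15, 0]
SUB      : [8, -15]
ADD      : [-7]
LOAD 2   : [-7, 14]
GT       : [0]
PUSH -44 : [0, -44]
LOAD 2   : [0, -44, 14]
ADD      : [0, -30]
LOAD 2   : [0, -30, 14]
ADD      : [0, -16]
ADD      : [-16]
PUSH 11  : [-16, 11]
PUSH -53 : [-16, 11, -53]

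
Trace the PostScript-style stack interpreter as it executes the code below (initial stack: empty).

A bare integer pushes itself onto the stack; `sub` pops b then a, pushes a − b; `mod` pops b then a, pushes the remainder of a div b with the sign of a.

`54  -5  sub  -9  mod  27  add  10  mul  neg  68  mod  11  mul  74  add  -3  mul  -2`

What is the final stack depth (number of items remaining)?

2

54  -> [54]
-5  -> [54, -5]
sub -> [59]
-9  -> [59, -9]
mod -> [5]
27  -> [5, 27]
add -> [32]
10  -> [32, 10]
mul -> [320]
neg -> [-320]
68  -> [-320, 68]
mod -> [-48]
11  -> [-48, 11]
mul -> [-528]
74  -> [-528, 74]
add -> [-454]
-3  -> [-454, -3]
mul -> [1362]
-2  -> [1362, -2]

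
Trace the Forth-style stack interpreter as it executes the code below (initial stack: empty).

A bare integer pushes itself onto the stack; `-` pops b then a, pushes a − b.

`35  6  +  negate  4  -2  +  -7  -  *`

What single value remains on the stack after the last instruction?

-369

35     -> 35
6      -> 35 6
+      -> 41
negate -> -41
4      -> -41 4
-2     -> -41 4 -2
+      -> -41 2
-7     -> -41 2 -7
-      -> -41 9
*      -> -369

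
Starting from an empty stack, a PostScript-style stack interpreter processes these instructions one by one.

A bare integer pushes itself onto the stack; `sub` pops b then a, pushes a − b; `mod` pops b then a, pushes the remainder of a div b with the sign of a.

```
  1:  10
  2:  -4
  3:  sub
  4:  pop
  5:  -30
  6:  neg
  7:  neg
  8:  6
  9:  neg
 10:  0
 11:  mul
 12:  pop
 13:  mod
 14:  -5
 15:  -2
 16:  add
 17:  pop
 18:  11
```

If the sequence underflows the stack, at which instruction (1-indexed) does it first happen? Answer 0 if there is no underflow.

10  -> 10
-4  -> 10 -4
sub -> 14
pop -> (empty)
-30 -> -30
neg -> 30
neg -> -30
6   -> -30 6
neg -> -30 -6
0   -> -30 -6 0
mul -> -30 0
pop -> -30
mod  — needs 2 operands, stack has 1 → underflow

13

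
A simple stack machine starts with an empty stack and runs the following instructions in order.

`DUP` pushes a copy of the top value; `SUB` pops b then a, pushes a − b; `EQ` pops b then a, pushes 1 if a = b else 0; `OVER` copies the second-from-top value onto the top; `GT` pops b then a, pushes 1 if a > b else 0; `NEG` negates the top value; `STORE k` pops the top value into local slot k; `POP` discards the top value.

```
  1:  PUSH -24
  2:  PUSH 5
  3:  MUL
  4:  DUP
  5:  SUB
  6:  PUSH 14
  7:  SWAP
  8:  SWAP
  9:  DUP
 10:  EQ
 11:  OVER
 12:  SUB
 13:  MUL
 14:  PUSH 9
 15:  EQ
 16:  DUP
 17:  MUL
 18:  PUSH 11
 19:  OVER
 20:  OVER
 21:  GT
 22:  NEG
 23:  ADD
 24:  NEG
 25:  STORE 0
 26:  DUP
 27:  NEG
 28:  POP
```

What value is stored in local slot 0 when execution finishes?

PUSH -24 -> [-24]
PUSH 5   -> [-24, 5]
MUL      -> [-120]
DUP      -> [-120, -120]
SUB      -> [0]
PUSH 14  -> [0, 14]
SWAP     -> [14, 0]
SWAP     -> [0, 14]
DUP      -> [0, 14, 14]
EQ       -> [0, 1]
OVER     -> [0, 1, 0]
SUB      -> [0, 1]
MUL      -> [0]
PUSH 9   -> [0, 9]
EQ       -> [0]
DUP      -> [0, 0]
MUL      -> [0]
PUSH 11  -> [0, 11]
OVER     -> [0, 11, 0]
OVER     -> [0, 11, 0, 11]
GT       -> [0, 11, 0]
NEG      -> [0, 11, 0]
ADD      -> [0, 11]
NEG      -> [0, -11]
STORE 0  -> [0]
DUP      -> [0, 0]
NEG      -> [0, 0]
POP      -> [0]

-11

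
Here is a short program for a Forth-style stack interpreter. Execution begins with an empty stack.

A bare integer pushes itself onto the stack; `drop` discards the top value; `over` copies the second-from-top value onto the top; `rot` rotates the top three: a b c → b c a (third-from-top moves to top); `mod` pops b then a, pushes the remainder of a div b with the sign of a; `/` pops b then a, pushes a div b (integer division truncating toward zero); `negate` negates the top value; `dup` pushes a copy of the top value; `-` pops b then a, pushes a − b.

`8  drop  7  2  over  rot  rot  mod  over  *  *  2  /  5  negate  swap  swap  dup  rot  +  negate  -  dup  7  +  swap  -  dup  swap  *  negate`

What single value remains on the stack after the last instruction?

-49

8      → 8
drop   → (empty)
7      → 7
2      → 7 2
over   → 7 2 7
rot    → 2 7 7
rot    → 7 7 2
mod    → 7 1
over   → 7 1 7
*      → 7 7
*      → 49
2      → 49 2
/      → 24
5      → 24 5
negate → 24 -5
swap   → -5 24
swap   → 24 -5
dup    → 24 -5 -5
rot    → -5 -5 24
+      → -5 19
negate → -5 -19
-      → 14
dup    → 14 14
7      → 14 14 7
+      → 14 21
swap   → 21 14
-      → 7
dup    → 7 7
swap   → 7 7
*      → 49
negate → -49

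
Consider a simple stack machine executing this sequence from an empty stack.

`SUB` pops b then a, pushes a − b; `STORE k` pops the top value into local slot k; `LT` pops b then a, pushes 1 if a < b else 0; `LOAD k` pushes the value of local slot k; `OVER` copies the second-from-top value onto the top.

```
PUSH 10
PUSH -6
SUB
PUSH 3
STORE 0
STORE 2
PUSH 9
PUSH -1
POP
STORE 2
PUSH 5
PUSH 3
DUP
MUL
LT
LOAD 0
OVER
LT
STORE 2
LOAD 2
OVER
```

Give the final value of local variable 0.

3

PUSH 10 : [10]
PUSH -6 : [10, -6]
SUB     : [16]
PUSH 3  : [16, 3]
STORE 0 : [16]
STORE 2 : []
PUSH 9  : [9]
PUSH -1 : [9, -1]
POP     : [9]
STORE 2 : []
PUSH 5  : [5]
PUSH 3  : [5, 3]
DUP     : [5, 3, 3]
MUL     : [5, 9]
LT      : [1]
LOAD 0  : [1, 3]
OVER    : [1, 3, 1]
LT      : [1, 0]
STORE 2 : [1]
LOAD 2  : [1, 0]
OVER    : [1, 0, 1]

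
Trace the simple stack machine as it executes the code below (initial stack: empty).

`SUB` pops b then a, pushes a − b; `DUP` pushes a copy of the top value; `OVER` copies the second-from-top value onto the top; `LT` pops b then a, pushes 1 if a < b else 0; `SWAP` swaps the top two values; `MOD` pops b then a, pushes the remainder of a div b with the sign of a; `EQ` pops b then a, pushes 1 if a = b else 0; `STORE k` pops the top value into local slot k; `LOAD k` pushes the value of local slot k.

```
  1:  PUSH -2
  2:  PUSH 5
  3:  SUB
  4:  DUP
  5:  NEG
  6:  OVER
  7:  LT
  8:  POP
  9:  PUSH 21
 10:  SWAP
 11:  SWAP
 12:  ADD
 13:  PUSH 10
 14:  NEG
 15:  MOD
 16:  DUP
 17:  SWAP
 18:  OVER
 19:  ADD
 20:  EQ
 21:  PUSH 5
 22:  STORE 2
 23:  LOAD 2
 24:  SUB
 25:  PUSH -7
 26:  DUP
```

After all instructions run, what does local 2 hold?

5

PUSH -2 → [-2]
PUSH 5  → [-2, 5]
SUB     → [-7]
DUP     → [-7, -7]
NEG     → [-7, 7]
OVER    → [-7, 7, -7]
LT      → [-7, 0]
POP     → [-7]
PUSH 21 → [-7, 21]
SWAP    → [21, -7]
SWAP    → [-7, 21]
ADD     → [14]
PUSH 10 → [14, 10]
NEG     → [14, -10]
MOD     → [4]
DUP     → [4, 4]
SWAP    → [4, 4]
OVER    → [4, 4, 4]
ADD     → [4, 8]
EQ      → [0]
PUSH 5  → [0, 5]
STORE 2 → [0]
LOAD 2  → [0, 5]
SUB     → [-5]
PUSH -7 → [-5, -7]
DUP     → [-5, -7, -7]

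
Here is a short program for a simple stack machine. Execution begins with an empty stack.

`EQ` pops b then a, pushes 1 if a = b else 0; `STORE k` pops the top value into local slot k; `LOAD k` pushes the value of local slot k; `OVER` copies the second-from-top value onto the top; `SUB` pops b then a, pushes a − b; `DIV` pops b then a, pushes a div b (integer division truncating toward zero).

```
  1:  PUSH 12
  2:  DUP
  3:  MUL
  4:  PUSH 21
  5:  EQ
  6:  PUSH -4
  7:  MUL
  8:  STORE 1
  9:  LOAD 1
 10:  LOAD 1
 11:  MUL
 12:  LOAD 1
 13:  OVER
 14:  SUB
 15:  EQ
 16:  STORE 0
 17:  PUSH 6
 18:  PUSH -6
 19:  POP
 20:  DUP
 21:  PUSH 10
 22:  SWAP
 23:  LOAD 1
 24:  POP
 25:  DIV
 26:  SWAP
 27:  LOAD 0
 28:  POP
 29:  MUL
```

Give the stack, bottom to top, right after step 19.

PUSH 12  12
DUP      12 12
MUL      144
PUSH 21  144 21
EQ       0
PUSH -4  0 -4
MUL      0
STORE 1  (empty)
LOAD 1   0
LOAD 1   0 0
MUL      0
LOAD 1   0 0
OVER     0 0 0
SUB      0 0
EQ       1
STORE 0  (empty)
PUSH 6   6
PUSH -6  6 -6
POP      6

[6]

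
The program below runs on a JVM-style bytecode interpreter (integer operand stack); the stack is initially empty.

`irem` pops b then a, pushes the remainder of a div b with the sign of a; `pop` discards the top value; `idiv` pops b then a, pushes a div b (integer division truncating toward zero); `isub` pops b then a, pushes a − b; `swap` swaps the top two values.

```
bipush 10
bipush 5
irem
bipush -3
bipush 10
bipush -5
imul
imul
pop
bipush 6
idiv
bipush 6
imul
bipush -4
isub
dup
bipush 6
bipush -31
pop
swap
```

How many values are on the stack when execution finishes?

bipush 10  → 10
bipush 5   → 10 5
irem       → 0
bipush -3  → 0 -3
bipush 10  → 0 -3 10
bipush -5  → 0 -3 10 -5
imul       → 0 -3 -50
imul       → 0 150
pop        → 0
bipush 6   → 0 6
idiv       → 0
bipush 6   → 0 6
imul       → 0
bipush -4  → 0 -4
isub       → 4
dup        → 4 4
bipush 6   → 4 4 6
bipush -31 → 4 4 6 -31
pop        → 4 4 6
swap       → 4 6 4

3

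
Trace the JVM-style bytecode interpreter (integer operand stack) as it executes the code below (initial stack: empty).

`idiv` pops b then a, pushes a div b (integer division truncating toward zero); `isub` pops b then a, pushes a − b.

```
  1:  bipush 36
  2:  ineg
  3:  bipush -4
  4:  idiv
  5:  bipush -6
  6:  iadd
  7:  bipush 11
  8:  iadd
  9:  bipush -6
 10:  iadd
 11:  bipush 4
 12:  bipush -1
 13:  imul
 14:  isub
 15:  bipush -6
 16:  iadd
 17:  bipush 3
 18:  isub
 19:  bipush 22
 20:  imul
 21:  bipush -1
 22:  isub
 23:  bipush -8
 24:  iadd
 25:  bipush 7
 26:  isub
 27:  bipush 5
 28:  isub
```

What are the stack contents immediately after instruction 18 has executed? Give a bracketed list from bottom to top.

bipush 36 -> [36]
ineg      -> [-36]
bipush -4 -> [-36, -4]
idiv      -> [9]
bipush -6 -> [9, -6]
iadd      -> [3]
bipush 11 -> [3, 11]
iadd      -> [14]
bipush -6 -> [14, -6]
iadd      -> [8]
bipush 4  -> [8, 4]
bipush -1 -> [8, 4, -1]
imul      -> [8, -4]
isub      -> [12]
bipush -6 -> [12, -6]
iadd      -> [6]
bipush 3  -> [6, 3]
isub      -> [3]

[3]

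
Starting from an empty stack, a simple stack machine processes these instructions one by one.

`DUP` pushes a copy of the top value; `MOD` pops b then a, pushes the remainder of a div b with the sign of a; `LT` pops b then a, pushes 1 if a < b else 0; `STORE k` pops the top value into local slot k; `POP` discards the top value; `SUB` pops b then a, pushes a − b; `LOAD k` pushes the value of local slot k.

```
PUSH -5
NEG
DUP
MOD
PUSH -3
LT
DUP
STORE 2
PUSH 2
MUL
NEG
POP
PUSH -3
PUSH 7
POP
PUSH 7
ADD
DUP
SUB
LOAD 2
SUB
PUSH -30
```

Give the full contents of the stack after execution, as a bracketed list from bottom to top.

[0, -30]

PUSH -5  → [-5]
NEG      → [5]
DUP      → [5, 5]
MOD      → [0]
PUSH -3  → [0, -3]
LT       → [0]
DUP      → [0, 0]
STORE 2  → [0]
PUSH 2   → [0, 2]
MUL      → [0]
NEG      → [0]
POP      → []
PUSH -3  → [-3]
PUSH 7   → [-3, 7]
POP      → [-3]
PUSH 7   → [-3, 7]
ADD      → [4]
DUP      → [4, 4]
SUB      → [0]
LOAD 2   → [0, 0]
SUB      → [0]
PUSH -30 → [0, -30]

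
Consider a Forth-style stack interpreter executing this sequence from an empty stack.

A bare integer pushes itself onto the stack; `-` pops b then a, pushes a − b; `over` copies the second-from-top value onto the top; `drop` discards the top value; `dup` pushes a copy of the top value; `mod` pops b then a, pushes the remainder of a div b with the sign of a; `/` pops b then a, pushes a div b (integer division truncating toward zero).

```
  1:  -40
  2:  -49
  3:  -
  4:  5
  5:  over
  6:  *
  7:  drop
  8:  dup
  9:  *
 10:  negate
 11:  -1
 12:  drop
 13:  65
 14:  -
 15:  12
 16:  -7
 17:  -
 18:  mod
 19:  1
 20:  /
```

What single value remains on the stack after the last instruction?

-13

-40     -40
-49     -40 -49
-       9
5       9 5
over    9 5 9
*       9 45
drop    9
dup     9 9
*       81
negate  -81
-1      -81 -1
drop    -81
65      -81 65
-       -146
12      -146 12
-7      -146 12 -7
-       -146 19
mod     -13
1       -13 1
/       -13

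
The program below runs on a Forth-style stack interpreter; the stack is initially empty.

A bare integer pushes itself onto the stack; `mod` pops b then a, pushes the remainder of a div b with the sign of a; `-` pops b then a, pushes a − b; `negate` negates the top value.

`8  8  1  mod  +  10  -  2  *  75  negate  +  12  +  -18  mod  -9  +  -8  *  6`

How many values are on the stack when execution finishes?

2

8      -> 8
8      -> 8 8
1      -> 8 8 1
mod    -> 8 0
+      -> 8
10     -> 8 10
-      -> -2
2      -> -2 2
*      -> -4
75     -> -4 75
negate -> -4 -75
+      -> -79
12     -> -79 12
+      -> -67
-18    -> -67 -18
mod    -> -13
-9     -> -13 -9
+      -> -22
-8     -> -22 -8
*      -> 176
6      -> 176 6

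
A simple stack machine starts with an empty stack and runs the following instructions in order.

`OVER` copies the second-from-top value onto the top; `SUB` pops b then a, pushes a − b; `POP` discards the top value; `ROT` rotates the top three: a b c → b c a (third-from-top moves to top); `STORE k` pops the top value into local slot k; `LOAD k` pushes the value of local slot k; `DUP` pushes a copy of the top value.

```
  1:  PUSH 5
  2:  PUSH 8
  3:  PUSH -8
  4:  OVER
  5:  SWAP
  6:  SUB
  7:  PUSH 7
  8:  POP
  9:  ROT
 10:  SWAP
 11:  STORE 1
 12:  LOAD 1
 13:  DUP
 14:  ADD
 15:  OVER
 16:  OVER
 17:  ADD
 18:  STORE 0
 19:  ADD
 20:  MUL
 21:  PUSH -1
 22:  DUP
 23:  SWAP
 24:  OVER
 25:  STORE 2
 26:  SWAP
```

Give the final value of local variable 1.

16

PUSH 5  → [5]
PUSH 8  → [5, 8]
PUSH -8 → [5, 8, -8]
OVER    → [5, 8, -8, 8]
SWAP    → [5, 8, 8, -8]
SUB     → [5, 8, 16]
PUSH 7  → [5, 8, 16, 7]
POP     → [5, 8, 16]
ROT     → [8, 16, 5]
SWAP    → [8, 5, 16]
STORE 1 → [8, 5]
LOAD 1  → [8, 5, 16]
DUP     → [8, 5, 16, 16]
ADD     → [8, 5, 32]
OVER    → [8, 5, 32, 5]
OVER    → [8, 5, 32, 5, 32]
ADD     → [8, 5, 32, 37]
STORE 0 → [8, 5, 32]
ADD     → [8, 37]
MUL     → [296]
PUSH -1 → [296, -1]
DUP     → [296, -1, -1]
SWAP    → [296, -1, -1]
OVER    → [296, -1, -1, -1]
STORE 2 → [296, -1, -1]
SWAP    → [296, -1, -1]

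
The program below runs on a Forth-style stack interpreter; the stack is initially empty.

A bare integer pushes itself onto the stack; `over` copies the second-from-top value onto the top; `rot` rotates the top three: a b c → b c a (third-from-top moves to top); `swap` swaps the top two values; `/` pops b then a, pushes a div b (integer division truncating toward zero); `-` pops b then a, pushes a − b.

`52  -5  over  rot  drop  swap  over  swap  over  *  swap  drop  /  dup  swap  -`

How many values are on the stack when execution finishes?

52    [52]
-5    [52, -5]
over  [52, -5, 52]
rot   [-5, 52, 52]
drop  [-5, 52]
swap  [52, -5]
over  [52, -5, 52]
swap  [52, 52, -5]
over  [52, 52, -5, 52]
*     [52, 52, -260]
swap  [52, -260, 52]
drop  [52, -260]
/     [0]
dup   [0, 0]
swap  [0, 0]
-     [0]

1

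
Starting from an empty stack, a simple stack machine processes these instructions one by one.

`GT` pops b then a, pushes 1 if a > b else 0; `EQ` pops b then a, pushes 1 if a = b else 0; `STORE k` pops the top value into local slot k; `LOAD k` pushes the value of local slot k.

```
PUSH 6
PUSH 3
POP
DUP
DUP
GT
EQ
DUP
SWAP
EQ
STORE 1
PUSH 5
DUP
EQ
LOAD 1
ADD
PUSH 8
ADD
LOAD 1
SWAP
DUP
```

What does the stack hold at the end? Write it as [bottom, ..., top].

[1, 10, 10]

PUSH 6   6
PUSH 3   6 3
POP      6
DUP      6 6
DUP      6 6 6
GT       6 0
EQ       0
DUP      0 0
SWAP     0 0
EQ       1
STORE 1  (empty)
PUSH 5   5
DUP      5 5
EQ       1
LOAD 1   1 1
ADD      2
PUSH 8   2 8
ADD      10
LOAD 1   10 1
SWAP     1 10
DUP      1 10 10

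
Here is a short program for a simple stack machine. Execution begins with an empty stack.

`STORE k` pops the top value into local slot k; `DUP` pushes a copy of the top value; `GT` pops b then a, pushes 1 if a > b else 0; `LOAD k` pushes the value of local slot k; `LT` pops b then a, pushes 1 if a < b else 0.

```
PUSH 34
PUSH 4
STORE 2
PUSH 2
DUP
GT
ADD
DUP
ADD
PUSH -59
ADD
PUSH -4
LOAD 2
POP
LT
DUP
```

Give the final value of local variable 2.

PUSH 34   34
PUSH 4    34 4
STORE 2   34
PUSH 2    34 2
DUP       34 2 2
GT        34 0
ADD       34
DUP       34 34
ADD       68
PUSH -59  68 -59
ADD       9
PUSH -4   9 -4
LOAD 2    9 -4 4
POP       9 -4
LT        0
DUP       0 0

4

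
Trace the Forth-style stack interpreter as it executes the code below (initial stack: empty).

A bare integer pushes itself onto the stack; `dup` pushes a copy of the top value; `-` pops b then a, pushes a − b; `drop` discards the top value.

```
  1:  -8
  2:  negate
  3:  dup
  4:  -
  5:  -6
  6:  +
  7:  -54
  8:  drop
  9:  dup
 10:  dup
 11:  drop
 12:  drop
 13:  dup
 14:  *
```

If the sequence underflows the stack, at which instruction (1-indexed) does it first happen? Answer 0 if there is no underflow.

-8     → [-8]
negate → [8]
dup    → [8, 8]
-      → [0]
-6     → [0, -6]
+      → [-6]
-54    → [-6, -54]
drop   → [-6]
dup    → [-6, -6]
dup    → [-6, -6, -6]
drop   → [-6, -6]
drop   → [-6]
dup    → [-6, -6]
*      → [36]

0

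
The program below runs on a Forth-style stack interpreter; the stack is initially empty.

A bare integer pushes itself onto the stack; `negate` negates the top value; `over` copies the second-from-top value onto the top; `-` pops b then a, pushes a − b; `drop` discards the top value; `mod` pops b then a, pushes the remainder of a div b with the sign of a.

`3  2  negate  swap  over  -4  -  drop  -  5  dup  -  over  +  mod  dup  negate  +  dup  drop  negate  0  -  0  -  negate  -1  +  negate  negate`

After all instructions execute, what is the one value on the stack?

-1

3       [3]
2       [3, 2]
negate  [3, -2]
swap    [-2, 3]
over    [-2, 3, -2]
-4      [-2, 3, -2, -4]
-       [-2, 3, 2]
drop    [-2, 3]
-       [-5]
5       [-5, 5]
dup     [-5, 5, 5]
-       [-5, 0]
over    [-5, 0, -5]
+       [-5, -5]
mod     [0]
dup     [0, 0]
negate  [0, 0]
+       [0]
dup     [0, 0]
drop    [0]
negate  [0]
0       [0, 0]
-       [0]
0       [0, 0]
-       [0]
negate  [0]
-1      [0, -1]
+       [-1]
negate  [1]
negate  [-1]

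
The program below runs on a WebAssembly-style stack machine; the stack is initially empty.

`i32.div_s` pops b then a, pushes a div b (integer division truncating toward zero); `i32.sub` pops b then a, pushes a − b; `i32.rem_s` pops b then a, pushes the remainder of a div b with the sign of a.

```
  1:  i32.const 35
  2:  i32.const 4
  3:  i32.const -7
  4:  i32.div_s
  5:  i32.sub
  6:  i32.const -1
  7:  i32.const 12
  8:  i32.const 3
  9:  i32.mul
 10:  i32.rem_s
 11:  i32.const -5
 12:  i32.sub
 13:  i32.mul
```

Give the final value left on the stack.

140

i32.const 35 -> [35]
i32.const 4  -> [35, 4]
i32.const -7 -> [35, 4, -7]
i32.div_s    -> [35, 0]
i32.sub      -> [35]
i32.const -1 -> [35, -1]
i32.const 12 -> [35, -1, 12]
i32.const 3  -> [35, -1, 12, 3]
i32.mul      -> [35, -1, 36]
i32.rem_s    -> [35, -1]
i32.const -5 -> [35, -1, -5]
i32.sub      -> [35, 4]
i32.mul      -> [140]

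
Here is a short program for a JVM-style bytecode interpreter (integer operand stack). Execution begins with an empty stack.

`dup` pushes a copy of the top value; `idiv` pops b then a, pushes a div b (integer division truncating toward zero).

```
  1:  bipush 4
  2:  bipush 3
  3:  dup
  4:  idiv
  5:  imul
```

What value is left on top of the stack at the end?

4

bipush 4 → [4]
bipush 3 → [4, 3]
dup      → [4, 3, 3]
idiv     → [4, 1]
imul     → [4]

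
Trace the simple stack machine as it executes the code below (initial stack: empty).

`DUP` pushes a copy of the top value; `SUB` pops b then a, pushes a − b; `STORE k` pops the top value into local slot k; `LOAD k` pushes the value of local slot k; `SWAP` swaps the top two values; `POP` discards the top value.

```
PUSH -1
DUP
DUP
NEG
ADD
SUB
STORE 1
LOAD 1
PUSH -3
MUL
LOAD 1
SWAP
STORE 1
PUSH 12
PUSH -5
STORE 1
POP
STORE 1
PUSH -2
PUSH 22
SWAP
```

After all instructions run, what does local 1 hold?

PUSH -1 : -1
DUP     : -1 -1
DUP     : -1 -1 -1
NEG     : -1 -1 1
ADD     : -1 0
SUB     : -1
STORE 1 : (empty)
LOAD 1  : -1
PUSH -3 : -1 -3
MUL     : 3
LOAD 1  : 3 -1
SWAP    : -1 3
STORE 1 : -1
PUSH 12 : -1 12
PUSH -5 : -1 12 -5
STORE 1 : -1 12
POP     : -1
STORE 1 : (empty)
PUSH -2 : -2
PUSH 22 : -2 22
SWAP    : 22 -2

-1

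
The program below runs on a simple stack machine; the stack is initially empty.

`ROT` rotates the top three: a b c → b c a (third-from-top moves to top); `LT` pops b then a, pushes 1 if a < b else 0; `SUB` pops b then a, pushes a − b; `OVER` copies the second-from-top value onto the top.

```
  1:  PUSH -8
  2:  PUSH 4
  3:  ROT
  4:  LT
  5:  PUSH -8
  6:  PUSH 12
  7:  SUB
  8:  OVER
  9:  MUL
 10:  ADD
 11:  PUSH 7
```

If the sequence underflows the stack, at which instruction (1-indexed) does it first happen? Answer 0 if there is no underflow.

PUSH -8  [-8]
PUSH 4   [-8, 4]
ROT  — needs 3 operands, stack has 2 → underflow

3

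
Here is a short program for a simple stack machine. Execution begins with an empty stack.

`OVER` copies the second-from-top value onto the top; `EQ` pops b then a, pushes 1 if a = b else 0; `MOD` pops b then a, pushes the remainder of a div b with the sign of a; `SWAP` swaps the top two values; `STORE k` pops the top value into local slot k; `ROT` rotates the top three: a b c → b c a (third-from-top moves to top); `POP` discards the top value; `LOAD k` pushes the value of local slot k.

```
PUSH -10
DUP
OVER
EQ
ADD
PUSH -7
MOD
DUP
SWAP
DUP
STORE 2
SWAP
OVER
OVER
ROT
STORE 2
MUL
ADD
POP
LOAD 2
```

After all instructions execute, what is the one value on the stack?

-2

PUSH -10 : [-10]
DUP      : [-10, -10]
OVER     : [-10, -10, -10]
EQ       : [-10, 1]
ADD      : [-9]
PUSH -7  : [-9, -7]
MOD      : [-2]
DUP      : [-2, -2]
SWAP     : [-2, -2]
DUP      : [-2, -2, -2]
STORE 2  : [-2, -2]
SWAP     : [-2, -2]
OVER     : [-2, -2, -2]
OVER     : [-2, -2, -2, -2]
ROT      : [-2, -2, -2, -2]
STORE 2  : [-2, -2, -2]
MUL      : [-2, 4]
ADD      : [2]
POP      : []
LOAD 2   : [-2]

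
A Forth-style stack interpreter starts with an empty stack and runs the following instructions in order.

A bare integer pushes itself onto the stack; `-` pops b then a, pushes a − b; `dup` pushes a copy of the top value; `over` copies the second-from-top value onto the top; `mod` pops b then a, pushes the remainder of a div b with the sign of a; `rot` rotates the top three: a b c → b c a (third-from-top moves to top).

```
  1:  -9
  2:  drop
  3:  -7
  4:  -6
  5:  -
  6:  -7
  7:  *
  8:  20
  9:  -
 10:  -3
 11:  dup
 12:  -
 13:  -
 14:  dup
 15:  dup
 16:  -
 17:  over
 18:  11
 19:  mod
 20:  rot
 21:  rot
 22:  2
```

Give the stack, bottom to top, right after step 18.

-9   → [-9]
drop → []
-7   → [-7]
-6   → [-7, -6]
-    → [-1]
-7   → [-1, -7]
*    → [7]
20   → [7, 20]
-    → [-13]
-3   → [-13, -3]
dup  → [-13, -3, -3]
-    → [-13, 0]
-    → [-13]
dup  → [-13, -13]
dup  → [-13, -13, -13]
-    → [-13, 0]
over → [-13, 0, -13]
11   → [-13, 0, -13, 11]

[-13, 0, -13, 11]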